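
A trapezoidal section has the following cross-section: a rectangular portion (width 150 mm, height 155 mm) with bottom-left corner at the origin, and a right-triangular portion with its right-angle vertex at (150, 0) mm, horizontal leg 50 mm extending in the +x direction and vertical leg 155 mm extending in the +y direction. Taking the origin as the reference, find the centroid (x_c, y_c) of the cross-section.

rectangular portion: A = 150 × 155 = 23250.00, centroid at (75.00, 77.50).
triangular portion: A = ½·50·155 = 3875.00, centroid at (166.67, 51.67).
ΣA = 27125.00 mm²
ΣAx_c = (23250.00)(75.00) + (3875.00)(166.67) = 2389583.33 mm³
ΣAy_c = (23250.00)(77.50) + (3875.00)(51.67) = 2002083.33 mm³
x_c = 2389583.33 / 27125.00 = 88.10 mm
y_c = 2002083.33 / 27125.00 = 73.81 mm

x_c = 88.10 mm, y_c = 73.81 mm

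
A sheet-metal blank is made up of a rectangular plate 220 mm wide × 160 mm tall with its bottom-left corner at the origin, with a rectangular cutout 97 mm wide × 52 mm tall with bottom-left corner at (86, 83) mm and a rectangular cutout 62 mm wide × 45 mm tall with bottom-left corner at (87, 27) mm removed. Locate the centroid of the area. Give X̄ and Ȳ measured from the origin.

X̄ = 104.67 mm, Ȳ = 77.76 mm

plate: A = 220 × 160 = 35200.00, centroid at (110.00, 80.00).
hole 1: A = −(97 × 52) = -5044.00, centroid at (134.50, 109.00).
hole 2: A = −(62 × 45) = -2790.00, centroid at (118.00, 49.50).
ΣA = 27366.00 mm²
ΣAX̄ = (35200.00)(110.00) + (-5044.00)(134.50) + (-2790.00)(118.00) = 2864362.00 mm³
ΣAȲ = (35200.00)(80.00) + (-5044.00)(109.00) + (-2790.00)(49.50) = 2128099.00 mm³
X̄ = 2864362.00 / 27366.00 = 104.67 mm
Ȳ = 2128099.00 / 27366.00 = 77.76 mm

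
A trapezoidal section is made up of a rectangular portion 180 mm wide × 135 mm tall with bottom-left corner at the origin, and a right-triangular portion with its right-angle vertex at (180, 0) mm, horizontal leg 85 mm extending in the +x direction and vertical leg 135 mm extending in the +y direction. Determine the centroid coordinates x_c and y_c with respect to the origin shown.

x_c = 112.60 mm, y_c = 63.20 mm

rectangular portion: A = 180 × 135 = 24300.00, centroid at (90.00, 67.50).
triangular portion: A = ½·85·135 = 5737.50, centroid at (208.33, 45.00).
ΣA = 30037.50 mm²
ΣAx_c = (24300.00)(90.00) + (5737.50)(208.33) = 3382312.50 mm³
ΣAy_c = (24300.00)(67.50) + (5737.50)(45.00) = 1898437.50 mm³
x_c = 3382312.50 / 30037.50 = 112.60 mm
y_c = 1898437.50 / 30037.50 = 63.20 mm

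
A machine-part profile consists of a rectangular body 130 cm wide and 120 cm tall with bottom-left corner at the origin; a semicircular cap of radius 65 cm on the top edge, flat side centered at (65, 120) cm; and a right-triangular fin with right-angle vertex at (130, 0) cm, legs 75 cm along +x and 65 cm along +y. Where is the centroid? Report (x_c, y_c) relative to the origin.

x_c = 73.89 cm, y_c = 79.77 cm

rectangular body: A = 130 × 120 = 15600.00, centroid at (65.00, 60.00).
semicircular top: A = ½π·65² = 6636.61, centroid at (65.00, 147.59).
triangular fin: A = ½·75·65 = 2437.50, centroid at (155.00, 21.67).
ΣA = 24674.11 cm², ΣAx_c = 1823192.44 cm³, ΣAy_c = 1968289.57 cm³.
x_c = 1823192.44/24674.11 = 73.89 cm; y_c = 1968289.57/24674.11 = 79.77 cm.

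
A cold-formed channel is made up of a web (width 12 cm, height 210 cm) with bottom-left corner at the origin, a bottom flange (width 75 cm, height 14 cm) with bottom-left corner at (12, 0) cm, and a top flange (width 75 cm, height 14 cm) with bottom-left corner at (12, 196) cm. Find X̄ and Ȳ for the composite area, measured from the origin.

web: A = 12 × 210 = 2520.00, centroid at (6.00, 105.00).
bottom flange: A = 75 × 14 = 1050.00, centroid at (49.50, 7.00).
top flange: A = 75 × 14 = 1050.00, centroid at (49.50, 203.00).
ΣA = 4620.00 cm²
ΣAX̄ = (2520.00)(6.00) + (1050.00)(49.50) + (1050.00)(49.50) = 119070.00 cm³
ΣAȲ = (2520.00)(105.00) + (1050.00)(7.00) + (1050.00)(203.00) = 485100.00 cm³
X̄ = 119070.00 / 4620.00 = 25.77 cm
Ȳ = 485100.00 / 4620.00 = 105.00 cm

X̄ = 25.77 cm, Ȳ = 105.00 cm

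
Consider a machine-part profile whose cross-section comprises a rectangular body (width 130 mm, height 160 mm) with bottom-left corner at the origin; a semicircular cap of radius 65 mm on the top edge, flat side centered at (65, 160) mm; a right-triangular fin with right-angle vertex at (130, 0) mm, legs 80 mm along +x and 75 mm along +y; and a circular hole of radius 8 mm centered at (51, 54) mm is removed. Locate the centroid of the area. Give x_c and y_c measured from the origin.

rectangular body: A = 130 × 160 = 20800.00, centroid at (65.00, 80.00).
semicircular top: A = ½π·65² = 6636.61, centroid at (65.00, 187.59).
triangular fin: A = ½·80·75 = 3000.00, centroid at (156.67, 25.00).
hole: A = −π·8² = -201.06, centroid at (51.00, 54.00).
ΣA = 30235.55 mm², ΣAx_c = 2243125.78 mm³, ΣAy_c = 2973084.31 mm³.
x_c = 2243125.78/30235.55 = 74.19 mm; y_c = 2973084.31/30235.55 = 98.33 mm.

x_c = 74.19 mm, y_c = 98.33 mm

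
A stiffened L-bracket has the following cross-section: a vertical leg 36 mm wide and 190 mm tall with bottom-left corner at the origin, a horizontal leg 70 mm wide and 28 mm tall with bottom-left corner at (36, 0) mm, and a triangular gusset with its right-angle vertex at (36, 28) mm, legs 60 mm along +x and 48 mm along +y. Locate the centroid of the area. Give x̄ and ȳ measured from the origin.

x̄ = 33.49 mm, ȳ = 72.32 mm

vertical leg: A = 36 × 190 = 6840.00, centroid at (18.00, 95.00).
horizontal leg: A = 70 × 28 = 1960.00, centroid at (71.00, 14.00).
gusset: A = ½·60·48 = 1440.00, centroid at (56.00, 44.00).
ΣA = 10240.00 mm², ΣAx̄ = 342920.00 mm³, ΣAȳ = 740600.00 mm³.
x̄ = 342920.00/10240.00 = 33.49 mm; ȳ = 740600.00/10240.00 = 72.32 mm.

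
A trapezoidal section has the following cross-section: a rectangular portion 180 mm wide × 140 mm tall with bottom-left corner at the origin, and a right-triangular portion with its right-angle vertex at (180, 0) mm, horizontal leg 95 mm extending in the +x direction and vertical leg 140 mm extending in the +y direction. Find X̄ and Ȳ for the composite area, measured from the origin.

X̄ = 115.40 mm, Ȳ = 65.13 mm

rectangular portion: A = 180 × 140 = 25200.00, centroid at (90.00, 70.00).
triangular portion: A = ½·95·140 = 6650.00, centroid at (211.67, 46.67).
ΣA = 31850.00 mm², ΣAX̄ = 3675583.33 mm³, ΣAȲ = 2074333.33 mm³.
X̄ = 3675583.33/31850.00 = 115.40 mm; Ȳ = 2074333.33/31850.00 = 65.13 mm.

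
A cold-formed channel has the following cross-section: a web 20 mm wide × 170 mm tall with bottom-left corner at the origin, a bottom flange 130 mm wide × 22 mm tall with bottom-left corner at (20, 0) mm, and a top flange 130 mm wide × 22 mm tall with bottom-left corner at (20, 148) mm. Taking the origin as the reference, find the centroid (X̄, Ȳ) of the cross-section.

web: A = 20 × 170 = 3400.00, centroid at (10.00, 85.00).
bottom flange: A = 130 × 22 = 2860.00, centroid at (85.00, 11.00).
top flange: A = 130 × 22 = 2860.00, centroid at (85.00, 159.00).
ΣA = 9120.00 mm², ΣAX̄ = 520200.00 mm³, ΣAȲ = 775200.00 mm³.
X̄ = 520200.00/9120.00 = 57.04 mm; Ȳ = 775200.00/9120.00 = 85.00 mm.

X̄ = 57.04 mm, Ȳ = 85.00 mm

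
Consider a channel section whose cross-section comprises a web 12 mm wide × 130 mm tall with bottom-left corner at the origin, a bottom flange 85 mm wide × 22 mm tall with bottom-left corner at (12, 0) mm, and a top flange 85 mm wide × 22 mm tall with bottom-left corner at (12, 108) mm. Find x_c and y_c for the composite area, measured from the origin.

Part | A | x̄ᵢ | ȳᵢ | A·x̄ᵢ | A·ȳᵢ
web | 1560.00 | 6.00 | 65.00 | 9360.00 | 101400.00
bottom flange | 1870.00 | 54.50 | 11.00 | 101915.00 | 20570.00
top flange | 1870.00 | 54.50 | 119.00 | 101915.00 | 222530.00
Σ | 5300.00 |  |  | 213190.00 | 344500.00
x_c = 213190.00 / 5300.00 = 40.22 mm
y_c = 344500.00 / 5300.00 = 65.00 mm

x_c = 40.22 mm, y_c = 65.00 mm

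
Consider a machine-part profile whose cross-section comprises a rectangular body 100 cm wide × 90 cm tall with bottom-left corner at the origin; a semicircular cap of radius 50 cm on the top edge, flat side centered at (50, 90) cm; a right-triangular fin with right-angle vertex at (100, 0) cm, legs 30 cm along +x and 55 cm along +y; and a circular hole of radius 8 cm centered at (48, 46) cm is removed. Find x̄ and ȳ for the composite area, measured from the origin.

x̄ = 53.68 cm, ȳ = 62.55 cm

rectangular body: A = 100 × 90 = 9000.00, centroid at (50.00, 45.00).
semicircular top: A = ½π·50² = 3926.99, centroid at (50.00, 111.22).
triangular fin: A = ½·30·55 = 825.00, centroid at (110.00, 18.33).
hole: A = −π·8² = -201.06, centroid at (48.00, 46.00).
ΣA = 13550.93 cm²
ΣAx̄ = (9000.00)(50.00) + (3926.99)(50.00) + (825.00)(110.00) + (-201.06)(48.00) = 727448.57 cm³
ΣAȳ = (9000.00)(45.00) + (3926.99)(111.22) + (825.00)(18.33) + (-201.06)(46.00) = 847638.66 cm³
x̄ = 727448.57 / 13550.93 = 53.68 cm
ȳ = 847638.66 / 13550.93 = 62.55 cm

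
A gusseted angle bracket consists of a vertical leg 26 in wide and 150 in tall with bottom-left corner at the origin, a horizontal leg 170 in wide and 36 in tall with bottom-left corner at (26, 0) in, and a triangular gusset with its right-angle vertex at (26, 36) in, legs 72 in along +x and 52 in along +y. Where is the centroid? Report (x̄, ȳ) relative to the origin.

x̄ = 69.26 in, ȳ = 42.26 in

vertical leg: A = 26 × 150 = 3900.00, centroid at (13.00, 75.00).
horizontal leg: A = 170 × 36 = 6120.00, centroid at (111.00, 18.00).
gusset: A = ½·72·52 = 1872.00, centroid at (50.00, 53.33).
ΣA = 11892.00 in²
ΣAx̄ = (3900.00)(13.00) + (6120.00)(111.00) + (1872.00)(50.00) = 823620.00 in³
ΣAȳ = (3900.00)(75.00) + (6120.00)(18.00) + (1872.00)(53.33) = 502500.00 in³
x̄ = 823620.00 / 11892.00 = 69.26 in
ȳ = 502500.00 / 11892.00 = 42.26 in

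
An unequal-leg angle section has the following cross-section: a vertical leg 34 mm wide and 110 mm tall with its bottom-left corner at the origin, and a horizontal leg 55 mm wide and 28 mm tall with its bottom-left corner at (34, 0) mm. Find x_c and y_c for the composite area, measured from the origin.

x_c = 29.98 mm, y_c = 43.04 mm

vertical leg: A = 34 × 110 = 3740.00, centroid at (17.00, 55.00).
horizontal leg: A = 55 × 28 = 1540.00, centroid at (61.50, 14.00).
ΣA = 5280.00 mm², ΣAx_c = 158290.00 mm³, ΣAy_c = 227260.00 mm³.
x_c = 158290.00/5280.00 = 29.98 mm; y_c = 227260.00/5280.00 = 43.04 mm.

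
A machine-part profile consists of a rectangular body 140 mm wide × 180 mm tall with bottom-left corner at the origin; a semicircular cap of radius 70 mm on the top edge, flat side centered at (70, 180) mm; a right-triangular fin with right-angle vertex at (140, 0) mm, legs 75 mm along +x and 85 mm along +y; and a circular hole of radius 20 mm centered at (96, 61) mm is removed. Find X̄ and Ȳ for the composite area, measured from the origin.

Part | A | x̄ᵢ | ȳᵢ | A·x̄ᵢ | A·ȳᵢ
rectangular body | 25200.00 | 70.00 | 90.00 | 1764000.00 | 2268000.00
semicircular top | 7696.90 | 70.00 | 209.71 | 538783.14 | 1614109.03
triangular fin | 3187.50 | 165.00 | 28.33 | 525937.50 | 90312.50
hole | -1256.64 | 96.00 | 61.00 | -120637.16 | -76654.86
Σ | 34827.76 |  |  | 2708083.48 | 3895766.67
X̄ = 2708083.48 / 34827.76 = 77.76 mm
Ȳ = 3895766.67 / 34827.76 = 111.86 mm

X̄ = 77.76 mm, Ȳ = 111.86 mm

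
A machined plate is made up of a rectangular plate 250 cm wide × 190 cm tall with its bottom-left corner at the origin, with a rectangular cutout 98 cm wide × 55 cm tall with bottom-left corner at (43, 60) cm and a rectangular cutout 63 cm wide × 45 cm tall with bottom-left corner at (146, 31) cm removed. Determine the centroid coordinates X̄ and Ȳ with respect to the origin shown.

plate: A = 250 × 190 = 47500.00, centroid at (125.00, 95.00).
hole 1: A = −(98 × 55) = -5390.00, centroid at (92.00, 87.50).
hole 2: A = −(63 × 45) = -2835.00, centroid at (177.50, 53.50).
ΣA = 39275.00 cm²
ΣAX̄ = (47500.00)(125.00) + (-5390.00)(92.00) + (-2835.00)(177.50) = 4938407.50 cm³
ΣAȲ = (47500.00)(95.00) + (-5390.00)(87.50) + (-2835.00)(53.50) = 3889202.50 cm³
X̄ = 4938407.50 / 39275.00 = 125.74 cm
Ȳ = 3889202.50 / 39275.00 = 99.02 cm

X̄ = 125.74 cm, Ȳ = 99.02 cm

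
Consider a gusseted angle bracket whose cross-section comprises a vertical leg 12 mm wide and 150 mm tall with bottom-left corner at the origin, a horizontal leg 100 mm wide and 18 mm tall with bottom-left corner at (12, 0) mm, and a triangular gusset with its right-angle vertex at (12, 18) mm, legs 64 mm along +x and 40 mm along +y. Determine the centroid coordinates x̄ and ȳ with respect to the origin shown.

x̄ = 33.83 mm, ȳ = 39.20 mm

vertical leg: A = 12 × 150 = 1800.00, centroid at (6.00, 75.00).
horizontal leg: A = 100 × 18 = 1800.00, centroid at (62.00, 9.00).
gusset: A = ½·64·40 = 1280.00, centroid at (33.33, 31.33).
ΣA = 4880.00 mm², ΣAx̄ = 165066.67 mm³, ΣAȳ = 191306.67 mm³.
x̄ = 165066.67/4880.00 = 33.83 mm; ȳ = 191306.67/4880.00 = 39.20 mm.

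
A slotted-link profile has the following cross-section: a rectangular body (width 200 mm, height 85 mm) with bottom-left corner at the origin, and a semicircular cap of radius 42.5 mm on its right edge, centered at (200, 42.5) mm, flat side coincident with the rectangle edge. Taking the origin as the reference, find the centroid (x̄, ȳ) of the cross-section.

x̄ = 116.88 mm, ȳ = 42.50 mm

Part | A | x̄ᵢ | ȳᵢ | A·x̄ᵢ | A·ȳᵢ
rectangular body | 17000.00 | 100.00 | 42.50 | 1700000.00 | 722500.00
semicircular end | 2837.25 | 218.04 | 42.50 | 618627.26 | 120583.16
Σ | 19837.25 |  |  | 2318627.26 | 843083.16
x̄ = 2318627.26 / 19837.25 = 116.88 mm
ȳ = 843083.16 / 19837.25 = 42.50 mm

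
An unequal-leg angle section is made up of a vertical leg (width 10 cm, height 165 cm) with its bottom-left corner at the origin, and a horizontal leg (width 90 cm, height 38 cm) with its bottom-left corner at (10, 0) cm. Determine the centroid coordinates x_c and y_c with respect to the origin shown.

vertical leg: A = 10 × 165 = 1650.00, centroid at (5.00, 82.50).
horizontal leg: A = 90 × 38 = 3420.00, centroid at (55.00, 19.00).
ΣA = 5070.00 cm²
ΣAx_c = (1650.00)(5.00) + (3420.00)(55.00) = 196350.00 cm³
ΣAy_c = (1650.00)(82.50) + (3420.00)(19.00) = 201105.00 cm³
x_c = 196350.00 / 5070.00 = 38.73 cm
y_c = 201105.00 / 5070.00 = 39.67 cm

x_c = 38.73 cm, y_c = 39.67 cm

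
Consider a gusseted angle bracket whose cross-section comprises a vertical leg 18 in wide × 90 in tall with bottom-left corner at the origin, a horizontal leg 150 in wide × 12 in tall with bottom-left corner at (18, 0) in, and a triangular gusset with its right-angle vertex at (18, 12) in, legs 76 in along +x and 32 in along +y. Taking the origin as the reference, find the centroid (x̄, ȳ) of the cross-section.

vertical leg: A = 18 × 90 = 1620.00, centroid at (9.00, 45.00).
horizontal leg: A = 150 × 12 = 1800.00, centroid at (93.00, 6.00).
gusset: A = ½·76·32 = 1216.00, centroid at (43.33, 22.67).
ΣA = 4636.00 in²
ΣAx̄ = (1620.00)(9.00) + (1800.00)(93.00) + (1216.00)(43.33) = 234673.33 in³
ΣAȳ = (1620.00)(45.00) + (1800.00)(6.00) + (1216.00)(22.67) = 111262.67 in³
x̄ = 234673.33 / 4636.00 = 50.62 in
ȳ = 111262.67 / 4636.00 = 24.00 in

x̄ = 50.62 in, ȳ = 24.00 in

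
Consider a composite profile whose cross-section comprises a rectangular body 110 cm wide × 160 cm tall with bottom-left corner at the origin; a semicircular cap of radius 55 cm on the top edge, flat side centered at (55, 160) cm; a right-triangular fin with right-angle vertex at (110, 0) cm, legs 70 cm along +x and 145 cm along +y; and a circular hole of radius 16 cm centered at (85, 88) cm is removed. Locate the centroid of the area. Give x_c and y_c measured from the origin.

Part | A | x̄ᵢ | ȳᵢ | A·x̄ᵢ | A·ȳᵢ
rectangular body | 17600.00 | 55.00 | 80.00 | 968000.00 | 1408000.00
semicircular top | 4751.66 | 55.00 | 183.34 | 261341.24 | 871182.09
triangular fin | 5075.00 | 133.33 | 48.33 | 676666.67 | 245291.67
hole | -804.25 | 85.00 | 88.00 | -68361.06 | -70773.80
Σ | 26622.41 |  |  | 1837646.85 | 2453699.96
x_c = 1837646.85 / 26622.41 = 69.03 cm
y_c = 2453699.96 / 26622.41 = 92.17 cm

x_c = 69.03 cm, y_c = 92.17 cm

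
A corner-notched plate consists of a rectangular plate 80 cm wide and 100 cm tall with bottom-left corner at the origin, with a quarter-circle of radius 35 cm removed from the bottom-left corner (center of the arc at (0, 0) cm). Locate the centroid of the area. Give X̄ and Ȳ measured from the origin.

plate: A = 80 × 100 = 8000.00, centroid at (40.00, 50.00).
removed quarter-circle: A = −¼π·35² = -962.11, centroid at (14.85, 14.85).
ΣA = 7037.89 cm², ΣAX̄ = 305708.33 cm³, ΣAȲ = 385708.33 cm³.
X̄ = 305708.33/7037.89 = 43.44 cm; Ȳ = 385708.33/7037.89 = 54.80 cm.

X̄ = 43.44 cm, Ȳ = 54.80 cm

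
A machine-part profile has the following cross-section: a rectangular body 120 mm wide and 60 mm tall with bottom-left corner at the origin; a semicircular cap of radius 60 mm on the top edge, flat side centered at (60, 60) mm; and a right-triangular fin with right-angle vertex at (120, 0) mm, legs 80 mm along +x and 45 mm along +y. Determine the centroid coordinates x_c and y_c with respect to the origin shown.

rectangular body: A = 120 × 60 = 7200.00, centroid at (60.00, 30.00).
semicircular top: A = ½π·60² = 5654.87, centroid at (60.00, 85.46).
triangular fin: A = ½·80·45 = 1800.00, centroid at (146.67, 15.00).
ΣA = 14654.87 mm², ΣAx_c = 1035292.01 mm³, ΣAy_c = 726292.01 mm³.
x_c = 1035292.01/14654.87 = 70.64 mm; y_c = 726292.01/14654.87 = 49.56 mm.

x_c = 70.64 mm, y_c = 49.56 mm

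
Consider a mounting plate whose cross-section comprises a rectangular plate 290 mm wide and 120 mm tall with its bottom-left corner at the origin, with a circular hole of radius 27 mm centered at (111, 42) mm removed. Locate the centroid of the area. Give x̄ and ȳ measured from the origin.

plate: A = 290 × 120 = 34800.00, centroid at (145.00, 60.00).
hole: A = −π·27² = -2290.22, centroid at (111.00, 42.00).
ΣA = 32509.78 mm²
ΣAx̄ = (34800.00)(145.00) + (-2290.22)(111.00) = 4791785.46 mm³
ΣAȳ = (34800.00)(60.00) + (-2290.22)(42.00) = 1991810.72 mm³
x̄ = 4791785.46 / 32509.78 = 147.40 mm
ȳ = 1991810.72 / 32509.78 = 61.27 mm

x̄ = 147.40 mm, ȳ = 61.27 mm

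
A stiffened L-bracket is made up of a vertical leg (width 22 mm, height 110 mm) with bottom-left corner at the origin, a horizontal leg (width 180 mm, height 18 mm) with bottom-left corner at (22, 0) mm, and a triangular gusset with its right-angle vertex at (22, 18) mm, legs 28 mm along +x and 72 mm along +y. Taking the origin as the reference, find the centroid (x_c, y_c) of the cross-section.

vertical leg: A = 22 × 110 = 2420.00, centroid at (11.00, 55.00).
horizontal leg: A = 180 × 18 = 3240.00, centroid at (112.00, 9.00).
gusset: A = ½·28·72 = 1008.00, centroid at (31.33, 42.00).
ΣA = 6668.00 mm²
ΣAx_c = (2420.00)(11.00) + (3240.00)(112.00) + (1008.00)(31.33) = 421084.00 mm³
ΣAy_c = (2420.00)(55.00) + (3240.00)(9.00) + (1008.00)(42.00) = 204596.00 mm³
x_c = 421084.00 / 6668.00 = 63.15 mm
y_c = 204596.00 / 6668.00 = 30.68 mm

x_c = 63.15 mm, y_c = 30.68 mm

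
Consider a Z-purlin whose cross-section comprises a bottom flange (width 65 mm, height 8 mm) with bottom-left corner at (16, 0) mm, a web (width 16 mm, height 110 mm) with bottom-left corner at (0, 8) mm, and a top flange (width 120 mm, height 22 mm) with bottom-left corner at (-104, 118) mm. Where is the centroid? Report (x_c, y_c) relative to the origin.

x_c = -15.62 mm, y_c = 92.18 mm

bottom flange: A = 65 × 8 = 520.00, centroid at (48.50, 4.00).
web: A = 16 × 110 = 1760.00, centroid at (8.00, 63.00).
top flange: A = 120 × 22 = 2640.00, centroid at (-44.00, 129.00).
ΣA = 4920.00 mm², ΣAx_c = -76860.00 mm³, ΣAy_c = 453520.00 mm³.
x_c = -76860.00/4920.00 = -15.62 mm; y_c = 453520.00/4920.00 = 92.18 mm.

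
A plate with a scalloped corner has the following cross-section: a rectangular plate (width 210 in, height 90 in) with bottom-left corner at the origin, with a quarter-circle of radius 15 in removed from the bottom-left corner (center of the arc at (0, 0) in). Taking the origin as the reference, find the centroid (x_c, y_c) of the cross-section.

x_c = 105.93 in, y_c = 45.36 in

plate: A = 210 × 90 = 18900.00, centroid at (105.00, 45.00).
removed quarter-circle: A = −¼π·15² = -176.71, centroid at (6.37, 6.37).
ΣA = 18723.29 in², ΣAx_c = 1983375.00 in³, ΣAy_c = 849375.00 in³.
x_c = 1983375.00/18723.29 = 105.93 in; y_c = 849375.00/18723.29 = 45.36 in.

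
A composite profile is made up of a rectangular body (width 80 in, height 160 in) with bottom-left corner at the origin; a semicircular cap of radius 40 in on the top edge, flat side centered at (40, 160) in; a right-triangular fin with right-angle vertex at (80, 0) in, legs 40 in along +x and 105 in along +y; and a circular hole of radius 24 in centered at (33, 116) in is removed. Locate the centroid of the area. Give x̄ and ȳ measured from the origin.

rectangular body: A = 80 × 160 = 12800.00, centroid at (40.00, 80.00).
semicircular top: A = ½π·40² = 2513.27, centroid at (40.00, 176.98).
triangular fin: A = ½·40·105 = 2100.00, centroid at (93.33, 35.00).
hole: A = −π·24² = -1809.56, centroid at (33.00, 116.00).
ΣA = 15603.72 in²
ΣAx̄ = (12800.00)(40.00) + (2513.27)(40.00) + (2100.00)(93.33) + (-1809.56)(33.00) = 748815.57 in³
ΣAȳ = (12800.00)(80.00) + (2513.27)(176.98) + (2100.00)(35.00) + (-1809.56)(116.00) = 1332381.87 in³
x̄ = 748815.57 / 15603.72 = 47.99 in
ȳ = 1332381.87 / 15603.72 = 85.39 in

x̄ = 47.99 in, ȳ = 85.39 in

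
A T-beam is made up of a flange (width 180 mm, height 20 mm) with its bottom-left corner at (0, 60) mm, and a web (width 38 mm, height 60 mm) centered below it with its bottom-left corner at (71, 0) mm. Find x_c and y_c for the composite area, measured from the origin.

x_c = 90.00 mm, y_c = 54.49 mm

web: A = 38 × 60 = 2280.00, centroid at (90.00, 30.00).
flange: A = 180 × 20 = 3600.00, centroid at (90.00, 70.00).
ΣA = 5880.00 mm²
ΣAx_c = (2280.00)(90.00) + (3600.00)(90.00) = 529200.00 mm³
ΣAy_c = (2280.00)(30.00) + (3600.00)(70.00) = 320400.00 mm³
x_c = 529200.00 / 5880.00 = 90.00 mm
y_c = 320400.00 / 5880.00 = 54.49 mm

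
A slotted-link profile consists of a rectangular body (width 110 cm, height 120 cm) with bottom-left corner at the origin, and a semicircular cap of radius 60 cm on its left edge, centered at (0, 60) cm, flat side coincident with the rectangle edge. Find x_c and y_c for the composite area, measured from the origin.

rectangular body: A = 110 × 120 = 13200.00, centroid at (55.00, 60.00).
semicircular end: A = ½π·60² = 5654.87, centroid at (-25.46, 60.00).
ΣA = 18854.87 cm², ΣAx_c = 582000.00 cm³, ΣAy_c = 1131292.01 cm³.
x_c = 582000.00/18854.87 = 30.87 cm; y_c = 1131292.01/18854.87 = 60.00 cm.

x_c = 30.87 cm, y_c = 60.00 cm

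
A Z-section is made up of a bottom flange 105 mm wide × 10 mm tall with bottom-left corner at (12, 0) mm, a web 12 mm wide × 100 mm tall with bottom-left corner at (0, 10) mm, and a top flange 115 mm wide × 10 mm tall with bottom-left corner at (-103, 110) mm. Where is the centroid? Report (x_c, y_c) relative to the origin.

bottom flange: A = 105 × 10 = 1050.00, centroid at (64.50, 5.00).
web: A = 12 × 100 = 1200.00, centroid at (6.00, 60.00).
top flange: A = 115 × 10 = 1150.00, centroid at (-45.50, 115.00).
ΣA = 3400.00 mm²
ΣAx_c = (1050.00)(64.50) + (1200.00)(6.00) + (1150.00)(-45.50) = 22600.00 mm³
ΣAy_c = (1050.00)(5.00) + (1200.00)(60.00) + (1150.00)(115.00) = 209500.00 mm³
x_c = 22600.00 / 3400.00 = 6.65 mm
y_c = 209500.00 / 3400.00 = 61.62 mm

x_c = 6.65 mm, y_c = 61.62 mm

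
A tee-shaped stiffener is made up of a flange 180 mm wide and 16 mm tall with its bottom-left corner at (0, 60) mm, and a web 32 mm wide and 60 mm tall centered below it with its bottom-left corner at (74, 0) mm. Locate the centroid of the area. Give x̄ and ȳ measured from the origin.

web: A = 32 × 60 = 1920.00, centroid at (90.00, 30.00).
flange: A = 180 × 16 = 2880.00, centroid at (90.00, 68.00).
ΣA = 4800.00 mm², ΣAx̄ = 432000.00 mm³, ΣAȳ = 253440.00 mm³.
x̄ = 432000.00/4800.00 = 90.00 mm; ȳ = 253440.00/4800.00 = 52.80 mm.

x̄ = 90.00 mm, ȳ = 52.80 mm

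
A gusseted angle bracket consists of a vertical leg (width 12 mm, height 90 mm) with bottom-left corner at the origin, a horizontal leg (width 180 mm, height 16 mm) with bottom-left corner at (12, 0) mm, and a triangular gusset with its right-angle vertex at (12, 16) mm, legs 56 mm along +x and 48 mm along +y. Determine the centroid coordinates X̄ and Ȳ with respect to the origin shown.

vertical leg: A = 12 × 90 = 1080.00, centroid at (6.00, 45.00).
horizontal leg: A = 180 × 16 = 2880.00, centroid at (102.00, 8.00).
gusset: A = ½·56·48 = 1344.00, centroid at (30.67, 32.00).
ΣA = 5304.00 mm²
ΣAX̄ = (1080.00)(6.00) + (2880.00)(102.00) + (1344.00)(30.67) = 341456.00 mm³
ΣAȲ = (1080.00)(45.00) + (2880.00)(8.00) + (1344.00)(32.00) = 114648.00 mm³
X̄ = 341456.00 / 5304.00 = 64.38 mm
Ȳ = 114648.00 / 5304.00 = 21.62 mm

X̄ = 64.38 mm, Ȳ = 21.62 mm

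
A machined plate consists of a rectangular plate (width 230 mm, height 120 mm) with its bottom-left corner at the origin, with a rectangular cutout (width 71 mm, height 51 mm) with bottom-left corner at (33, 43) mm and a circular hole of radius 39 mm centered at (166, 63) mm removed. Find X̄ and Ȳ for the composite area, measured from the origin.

X̄ = 111.08 mm, Ȳ = 57.65 mm

plate: A = 230 × 120 = 27600.00, centroid at (115.00, 60.00).
hole 1: A = −(71 × 51) = -3621.00, centroid at (68.50, 68.50).
hole 2: A = −π·39² = -4778.36, centroid at (166.00, 63.00).
ΣA = 19200.64 mm²
ΣAX̄ = (27600.00)(115.00) + (-3621.00)(68.50) + (-4778.36)(166.00) = 2132753.34 mm³
ΣAȲ = (27600.00)(60.00) + (-3621.00)(68.50) + (-4778.36)(63.00) = 1106924.67 mm³
X̄ = 2132753.34 / 19200.64 = 111.08 mm
Ȳ = 1106924.67 / 19200.64 = 57.65 mm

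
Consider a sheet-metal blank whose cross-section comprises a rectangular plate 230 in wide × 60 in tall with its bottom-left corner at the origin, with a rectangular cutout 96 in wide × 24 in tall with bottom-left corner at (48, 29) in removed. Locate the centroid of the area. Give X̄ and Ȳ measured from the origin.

plate: A = 230 × 60 = 13800.00, centroid at (115.00, 30.00).
hole: A = −(96 × 24) = -2304.00, centroid at (96.00, 41.00).
ΣA = 11496.00 in², ΣAX̄ = 1365816.00 in³, ΣAȲ = 319536.00 in³.
X̄ = 1365816.00/11496.00 = 118.81 in; Ȳ = 319536.00/11496.00 = 27.80 in.

X̄ = 118.81 in, Ȳ = 27.80 in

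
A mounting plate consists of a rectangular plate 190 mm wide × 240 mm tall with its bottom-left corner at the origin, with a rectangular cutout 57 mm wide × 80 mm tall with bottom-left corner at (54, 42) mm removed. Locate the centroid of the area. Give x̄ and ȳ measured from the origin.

plate: A = 190 × 240 = 45600.00, centroid at (95.00, 120.00).
hole: A = −(57 × 80) = -4560.00, centroid at (82.50, 82.00).
ΣA = 41040.00 mm²
ΣAx̄ = (45600.00)(95.00) + (-4560.00)(82.50) = 3955800.00 mm³
ΣAȳ = (45600.00)(120.00) + (-4560.00)(82.00) = 5098080.00 mm³
x̄ = 3955800.00 / 41040.00 = 96.39 mm
ȳ = 5098080.00 / 41040.00 = 124.22 mm

x̄ = 96.39 mm, ȳ = 124.22 mm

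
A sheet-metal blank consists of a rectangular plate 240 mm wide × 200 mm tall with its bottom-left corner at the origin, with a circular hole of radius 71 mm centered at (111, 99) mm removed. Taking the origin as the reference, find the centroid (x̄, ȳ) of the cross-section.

x̄ = 124.43 mm, ȳ = 100.49 mm

Part | A | x̄ᵢ | ȳᵢ | A·x̄ᵢ | A·ȳᵢ
plate | 48000.00 | 120.00 | 100.00 | 5760000.00 | 4800000.00
hole | -15836.77 | 111.00 | 99.00 | -1757881.31 | -1567840.09
Σ | 32163.23 |  |  | 4002118.69 | 3232159.91
x̄ = 4002118.69 / 32163.23 = 124.43 mm
ȳ = 3232159.91 / 32163.23 = 100.49 mm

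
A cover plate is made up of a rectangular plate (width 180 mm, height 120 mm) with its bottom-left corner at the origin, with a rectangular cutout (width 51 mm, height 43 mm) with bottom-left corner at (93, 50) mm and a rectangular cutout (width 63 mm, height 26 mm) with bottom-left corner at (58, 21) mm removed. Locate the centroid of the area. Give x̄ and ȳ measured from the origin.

x̄ = 86.53 mm, ȳ = 60.98 mm

plate: A = 180 × 120 = 21600.00, centroid at (90.00, 60.00).
hole 1: A = −(51 × 43) = -2193.00, centroid at (118.50, 71.50).
hole 2: A = −(63 × 26) = -1638.00, centroid at (89.50, 34.00).
ΣA = 17769.00 mm², ΣAx̄ = 1537528.50 mm³, ΣAȳ = 1083508.50 mm³.
x̄ = 1537528.50/17769.00 = 86.53 mm; ȳ = 1083508.50/17769.00 = 60.98 mm.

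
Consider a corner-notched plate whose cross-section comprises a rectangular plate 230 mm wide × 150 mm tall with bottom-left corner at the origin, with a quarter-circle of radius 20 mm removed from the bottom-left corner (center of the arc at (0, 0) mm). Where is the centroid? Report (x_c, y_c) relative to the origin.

plate: A = 230 × 150 = 34500.00, centroid at (115.00, 75.00).
removed quarter-circle: A = −¼π·20² = -314.16, centroid at (8.49, 8.49).
ΣA = 34185.84 mm², ΣAx_c = 3964833.33 mm³, ΣAy_c = 2584833.33 mm³.
x_c = 3964833.33/34185.84 = 115.98 mm; y_c = 2584833.33/34185.84 = 75.61 mm.

x_c = 115.98 mm, y_c = 75.61 mm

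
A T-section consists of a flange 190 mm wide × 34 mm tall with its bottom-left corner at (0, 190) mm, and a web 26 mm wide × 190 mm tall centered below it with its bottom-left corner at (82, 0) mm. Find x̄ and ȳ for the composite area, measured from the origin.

x̄ = 95.00 mm, ȳ = 158.47 mm

Part | A | x̄ᵢ | ȳᵢ | A·x̄ᵢ | A·ȳᵢ
web | 4940.00 | 95.00 | 95.00 | 469300.00 | 469300.00
flange | 6460.00 | 95.00 | 207.00 | 613700.00 | 1337220.00
Σ | 11400.00 |  |  | 1083000.00 | 1806520.00
x̄ = 1083000.00 / 11400.00 = 95.00 mm
ȳ = 1806520.00 / 11400.00 = 158.47 mm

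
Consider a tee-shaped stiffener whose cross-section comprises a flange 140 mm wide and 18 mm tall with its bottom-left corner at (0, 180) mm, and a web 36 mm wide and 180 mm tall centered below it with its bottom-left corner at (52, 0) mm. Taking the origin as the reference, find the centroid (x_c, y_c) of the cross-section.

web: A = 36 × 180 = 6480.00, centroid at (70.00, 90.00).
flange: A = 140 × 18 = 2520.00, centroid at (70.00, 189.00).
ΣA = 9000.00 mm²
ΣAx_c = (6480.00)(70.00) + (2520.00)(70.00) = 630000.00 mm³
ΣAy_c = (6480.00)(90.00) + (2520.00)(189.00) = 1059480.00 mm³
x_c = 630000.00 / 9000.00 = 70.00 mm
y_c = 1059480.00 / 9000.00 = 117.72 mm

x_c = 70.00 mm, y_c = 117.72 mm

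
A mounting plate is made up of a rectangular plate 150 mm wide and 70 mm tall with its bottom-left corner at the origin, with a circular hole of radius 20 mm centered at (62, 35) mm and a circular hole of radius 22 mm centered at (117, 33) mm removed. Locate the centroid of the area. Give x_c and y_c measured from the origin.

x_c = 68.85 mm, y_c = 35.39 mm

plate: A = 150 × 70 = 10500.00, centroid at (75.00, 35.00).
hole 1: A = −π·20² = -1256.64, centroid at (62.00, 35.00).
hole 2: A = −π·22² = -1520.53, centroid at (117.00, 33.00).
ΣA = 7722.83 mm², ΣAx_c = 531686.39 mm³, ΣAy_c = 273340.18 mm³.
x_c = 531686.39/7722.83 = 68.85 mm; y_c = 273340.18/7722.83 = 35.39 mm.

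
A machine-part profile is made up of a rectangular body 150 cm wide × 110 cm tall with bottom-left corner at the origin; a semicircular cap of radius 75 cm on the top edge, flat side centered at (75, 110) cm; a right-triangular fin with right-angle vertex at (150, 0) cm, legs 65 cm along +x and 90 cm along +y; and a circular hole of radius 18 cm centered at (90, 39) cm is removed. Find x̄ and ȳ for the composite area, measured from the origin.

rectangular body: A = 150 × 110 = 16500.00, centroid at (75.00, 55.00).
semicircular top: A = ½π·75² = 8835.73, centroid at (75.00, 141.83).
triangular fin: A = ½·65·90 = 2925.00, centroid at (171.67, 30.00).
hole: A = −π·18² = -1017.88, centroid at (90.00, 39.00).
ΣA = 27242.85 cm², ΣAx̄ = 2310695.86 cm³, ΣAȳ = 2208733.06 cm³.
x̄ = 2310695.86/27242.85 = 84.82 cm; ȳ = 2208733.06/27242.85 = 81.08 cm.

x̄ = 84.82 cm, ȳ = 81.08 cm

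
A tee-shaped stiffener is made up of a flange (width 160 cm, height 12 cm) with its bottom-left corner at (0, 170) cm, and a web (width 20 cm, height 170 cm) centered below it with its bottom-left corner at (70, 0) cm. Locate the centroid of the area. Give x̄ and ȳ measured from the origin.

Part | A | x̄ᵢ | ȳᵢ | A·x̄ᵢ | A·ȳᵢ
web | 3400.00 | 80.00 | 85.00 | 272000.00 | 289000.00
flange | 1920.00 | 80.00 | 176.00 | 153600.00 | 337920.00
Σ | 5320.00 |  |  | 425600.00 | 626920.00
x̄ = 425600.00 / 5320.00 = 80.00 cm
ȳ = 626920.00 / 5320.00 = 117.84 cm

x̄ = 80.00 cm, ȳ = 117.84 cm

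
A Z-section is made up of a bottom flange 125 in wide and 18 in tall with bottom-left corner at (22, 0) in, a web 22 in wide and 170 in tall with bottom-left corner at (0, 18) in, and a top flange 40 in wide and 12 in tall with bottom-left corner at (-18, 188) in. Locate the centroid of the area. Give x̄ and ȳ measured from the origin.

bottom flange: A = 125 × 18 = 2250.00, centroid at (84.50, 9.00).
web: A = 22 × 170 = 3740.00, centroid at (11.00, 103.00).
top flange: A = 40 × 12 = 480.00, centroid at (2.00, 194.00).
ΣA = 6470.00 in²
ΣAx̄ = (2250.00)(84.50) + (3740.00)(11.00) + (480.00)(2.00) = 232225.00 in³
ΣAȳ = (2250.00)(9.00) + (3740.00)(103.00) + (480.00)(194.00) = 498590.00 in³
x̄ = 232225.00 / 6470.00 = 35.89 in
ȳ = 498590.00 / 6470.00 = 77.06 in

x̄ = 35.89 in, ȳ = 77.06 in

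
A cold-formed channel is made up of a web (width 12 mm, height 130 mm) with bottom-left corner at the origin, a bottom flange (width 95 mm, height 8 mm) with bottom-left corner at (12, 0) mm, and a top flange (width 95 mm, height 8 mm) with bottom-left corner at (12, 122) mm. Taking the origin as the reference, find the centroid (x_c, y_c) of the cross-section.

x_c = 32.40 mm, y_c = 65.00 mm

web: A = 12 × 130 = 1560.00, centroid at (6.00, 65.00).
bottom flange: A = 95 × 8 = 760.00, centroid at (59.50, 4.00).
top flange: A = 95 × 8 = 760.00, centroid at (59.50, 126.00).
ΣA = 3080.00 mm²
ΣAx_c = (1560.00)(6.00) + (760.00)(59.50) + (760.00)(59.50) = 99800.00 mm³
ΣAy_c = (1560.00)(65.00) + (760.00)(4.00) + (760.00)(126.00) = 200200.00 mm³
x_c = 99800.00 / 3080.00 = 32.40 mm
y_c = 200200.00 / 3080.00 = 65.00 mm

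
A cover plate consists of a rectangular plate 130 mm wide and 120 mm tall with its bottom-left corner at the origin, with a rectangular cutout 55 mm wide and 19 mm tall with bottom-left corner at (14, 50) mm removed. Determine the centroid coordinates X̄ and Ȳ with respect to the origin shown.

plate: A = 130 × 120 = 15600.00, centroid at (65.00, 60.00).
hole: A = −(55 × 19) = -1045.00, centroid at (41.50, 59.50).
ΣA = 14555.00 mm², ΣAX̄ = 970632.50 mm³, ΣAȲ = 873822.50 mm³.
X̄ = 970632.50/14555.00 = 66.69 mm; Ȳ = 873822.50/14555.00 = 60.04 mm.

X̄ = 66.69 mm, Ȳ = 60.04 mm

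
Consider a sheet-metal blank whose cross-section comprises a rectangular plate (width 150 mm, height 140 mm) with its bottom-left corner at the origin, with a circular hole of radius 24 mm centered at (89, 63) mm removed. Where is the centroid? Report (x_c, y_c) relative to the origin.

Part | A | x̄ᵢ | ȳᵢ | A·x̄ᵢ | A·ȳᵢ
plate | 21000.00 | 75.00 | 70.00 | 1575000.00 | 1470000.00
hole | -1809.56 | 89.00 | 63.00 | -161050.61 | -114002.11
Σ | 19190.44 |  |  | 1413949.39 | 1355997.89
x_c = 1413949.39 / 19190.44 = 73.68 mm
y_c = 1355997.89 / 19190.44 = 70.66 mm

x_c = 73.68 mm, y_c = 70.66 mm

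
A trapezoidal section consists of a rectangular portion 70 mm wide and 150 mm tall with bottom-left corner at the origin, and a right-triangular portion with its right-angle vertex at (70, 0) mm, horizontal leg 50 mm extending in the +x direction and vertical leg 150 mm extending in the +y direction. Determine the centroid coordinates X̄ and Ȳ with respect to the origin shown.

X̄ = 48.60 mm, Ȳ = 68.42 mm

rectangular portion: A = 70 × 150 = 10500.00, centroid at (35.00, 75.00).
triangular portion: A = ½·50·150 = 3750.00, centroid at (86.67, 50.00).
ΣA = 14250.00 mm², ΣAX̄ = 692500.00 mm³, ΣAȲ = 975000.00 mm³.
X̄ = 692500.00/14250.00 = 48.60 mm; Ȳ = 975000.00/14250.00 = 68.42 mm.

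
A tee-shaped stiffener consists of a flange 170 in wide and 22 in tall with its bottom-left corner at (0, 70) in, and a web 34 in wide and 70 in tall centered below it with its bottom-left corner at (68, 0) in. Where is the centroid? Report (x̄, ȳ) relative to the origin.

web: A = 34 × 70 = 2380.00, centroid at (85.00, 35.00).
flange: A = 170 × 22 = 3740.00, centroid at (85.00, 81.00).
ΣA = 6120.00 in²
ΣAx̄ = (2380.00)(85.00) + (3740.00)(85.00) = 520200.00 in³
ΣAȳ = (2380.00)(35.00) + (3740.00)(81.00) = 386240.00 in³
x̄ = 520200.00 / 6120.00 = 85.00 in
ȳ = 386240.00 / 6120.00 = 63.11 in

x̄ = 85.00 in, ȳ = 63.11 in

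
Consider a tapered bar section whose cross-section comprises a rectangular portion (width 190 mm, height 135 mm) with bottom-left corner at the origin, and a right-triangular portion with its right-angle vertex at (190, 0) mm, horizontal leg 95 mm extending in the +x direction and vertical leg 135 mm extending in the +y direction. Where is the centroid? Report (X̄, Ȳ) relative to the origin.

X̄ = 120.33 mm, Ȳ = 63.00 mm

rectangular portion: A = 190 × 135 = 25650.00, centroid at (95.00, 67.50).
triangular portion: A = ½·95·135 = 6412.50, centroid at (221.67, 45.00).
ΣA = 32062.50 mm²
ΣAX̄ = (25650.00)(95.00) + (6412.50)(221.67) = 3858187.50 mm³
ΣAȲ = (25650.00)(67.50) + (6412.50)(45.00) = 2019937.50 mm³
X̄ = 3858187.50 / 32062.50 = 120.33 mm
Ȳ = 2019937.50 / 32062.50 = 63.00 mm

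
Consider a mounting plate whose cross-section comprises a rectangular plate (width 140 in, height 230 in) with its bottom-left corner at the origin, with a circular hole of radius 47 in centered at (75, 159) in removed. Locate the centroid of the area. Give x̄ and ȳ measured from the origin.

x̄ = 68.63 in, ȳ = 102.91 in

plate: A = 140 × 230 = 32200.00, centroid at (70.00, 115.00).
hole: A = −π·47² = -6939.78, centroid at (75.00, 159.00).
ΣA = 25260.22 in²
ΣAx̄ = (32200.00)(70.00) + (-6939.78)(75.00) = 1733516.64 in³
ΣAȳ = (32200.00)(115.00) + (-6939.78)(159.00) = 2599575.27 in³
x̄ = 1733516.64 / 25260.22 = 68.63 in
ȳ = 2599575.27 / 25260.22 = 102.91 in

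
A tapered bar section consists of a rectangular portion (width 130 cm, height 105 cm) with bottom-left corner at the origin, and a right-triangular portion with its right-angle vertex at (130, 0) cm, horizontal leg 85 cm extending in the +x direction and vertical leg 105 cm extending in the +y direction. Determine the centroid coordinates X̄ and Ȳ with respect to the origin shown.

rectangular portion: A = 130 × 105 = 13650.00, centroid at (65.00, 52.50).
triangular portion: A = ½·85·105 = 4462.50, centroid at (158.33, 35.00).
ΣA = 18112.50 cm², ΣAX̄ = 1593812.50 cm³, ΣAȲ = 872812.50 cm³.
X̄ = 1593812.50/18112.50 = 88.00 cm; Ȳ = 872812.50/18112.50 = 48.19 cm.

X̄ = 88.00 cm, Ȳ = 48.19 cm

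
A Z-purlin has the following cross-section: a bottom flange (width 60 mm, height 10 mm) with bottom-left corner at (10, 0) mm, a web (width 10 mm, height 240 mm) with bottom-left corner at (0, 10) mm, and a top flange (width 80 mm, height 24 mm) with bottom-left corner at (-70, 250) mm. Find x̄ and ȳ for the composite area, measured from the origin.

bottom flange: A = 60 × 10 = 600.00, centroid at (40.00, 5.00).
web: A = 10 × 240 = 2400.00, centroid at (5.00, 130.00).
top flange: A = 80 × 24 = 1920.00, centroid at (-30.00, 262.00).
ΣA = 4920.00 mm²
ΣAx̄ = (600.00)(40.00) + (2400.00)(5.00) + (1920.00)(-30.00) = -21600.00 mm³
ΣAȳ = (600.00)(5.00) + (2400.00)(130.00) + (1920.00)(262.00) = 818040.00 mm³
x̄ = -21600.00 / 4920.00 = -4.39 mm
ȳ = 818040.00 / 4920.00 = 166.27 mm

x̄ = -4.39 mm, ȳ = 166.27 mm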